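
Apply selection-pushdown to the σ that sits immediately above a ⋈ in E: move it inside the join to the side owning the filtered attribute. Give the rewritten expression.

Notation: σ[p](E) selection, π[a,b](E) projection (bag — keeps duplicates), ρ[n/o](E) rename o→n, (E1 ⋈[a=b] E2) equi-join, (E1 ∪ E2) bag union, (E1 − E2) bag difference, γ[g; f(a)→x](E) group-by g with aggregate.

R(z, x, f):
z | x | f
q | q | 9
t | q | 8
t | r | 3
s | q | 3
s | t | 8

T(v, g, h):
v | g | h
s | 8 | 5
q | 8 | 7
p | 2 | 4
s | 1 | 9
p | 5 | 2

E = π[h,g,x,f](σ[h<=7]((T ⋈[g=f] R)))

σ filters on h, owned by the left side.
E' = π[h,g,x,f]((σ[h<=7](T) ⋈[g=f] R))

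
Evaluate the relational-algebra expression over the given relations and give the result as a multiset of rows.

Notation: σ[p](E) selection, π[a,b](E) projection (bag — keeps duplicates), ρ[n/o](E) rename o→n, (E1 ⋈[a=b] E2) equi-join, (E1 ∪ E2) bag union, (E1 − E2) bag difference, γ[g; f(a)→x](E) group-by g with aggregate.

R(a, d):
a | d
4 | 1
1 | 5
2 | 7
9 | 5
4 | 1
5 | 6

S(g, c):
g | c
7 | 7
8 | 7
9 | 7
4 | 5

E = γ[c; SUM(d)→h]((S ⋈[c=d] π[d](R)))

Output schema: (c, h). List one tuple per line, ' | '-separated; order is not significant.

Stepwise |·|:
  S → 4
  R → 6
  π[d](R) → 6
  (S ⋈[c=d] π[d](R)) → 5
  γ[c; SUM(d)→h]((S ⋈[c=d] π[d](R))) → 2

== RESULT ==
c | h
5 | 10
7 | 21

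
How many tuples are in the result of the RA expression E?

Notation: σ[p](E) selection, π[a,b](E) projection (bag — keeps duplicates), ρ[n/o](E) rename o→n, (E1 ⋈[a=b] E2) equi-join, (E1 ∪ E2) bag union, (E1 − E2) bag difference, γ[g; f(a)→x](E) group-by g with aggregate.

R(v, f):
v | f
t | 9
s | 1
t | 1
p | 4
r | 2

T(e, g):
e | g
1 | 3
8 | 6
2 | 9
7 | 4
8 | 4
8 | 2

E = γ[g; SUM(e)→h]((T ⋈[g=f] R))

Row counts bottom-up:
  T → 6
  R → 5
  (T ⋈[g=f] R) → 4
  γ[g; SUM(e)→h]((T ⋈[g=f] R)) → 3

|E| = 3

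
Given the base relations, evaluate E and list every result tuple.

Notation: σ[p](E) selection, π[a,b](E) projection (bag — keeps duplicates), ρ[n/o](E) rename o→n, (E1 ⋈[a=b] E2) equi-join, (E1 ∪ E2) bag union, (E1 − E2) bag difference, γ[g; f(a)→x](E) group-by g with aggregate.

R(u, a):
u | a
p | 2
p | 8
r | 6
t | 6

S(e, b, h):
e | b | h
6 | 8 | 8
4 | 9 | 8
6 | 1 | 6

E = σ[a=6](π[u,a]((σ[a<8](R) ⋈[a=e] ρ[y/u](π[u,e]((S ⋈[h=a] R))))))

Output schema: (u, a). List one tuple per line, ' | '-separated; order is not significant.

Subexpression sizes:
  R → 4
  σ[a<8](R) → 3
  S → 3
  R → 4
  (S ⋈[h=a] R) → 4
  π[u,e]((S ⋈[h=a] R)) → 4
  ρ[y/u](π[u,e]((S ⋈[h=a] R))) → 4
  (σ[a<8](R) ⋈[a=e] ρ[y/u](π[u,e]((S ⋈[h=a] R)))) → 6
  π[u,a]((σ[a<8](R) ⋈[a=e] ρ[y/u](π[u,e]((S ⋈[h=a] R))))) → 6
  σ[a=6](π[u,a]((σ[a<8](R) ⋈[a=e] ρ[y/u](π[u,e]((S ⋈[h=a] R)))))) → 6

== RESULT ==
u | a
r | 6
r | 6
r | 6
t | 6
t | 6
t | 6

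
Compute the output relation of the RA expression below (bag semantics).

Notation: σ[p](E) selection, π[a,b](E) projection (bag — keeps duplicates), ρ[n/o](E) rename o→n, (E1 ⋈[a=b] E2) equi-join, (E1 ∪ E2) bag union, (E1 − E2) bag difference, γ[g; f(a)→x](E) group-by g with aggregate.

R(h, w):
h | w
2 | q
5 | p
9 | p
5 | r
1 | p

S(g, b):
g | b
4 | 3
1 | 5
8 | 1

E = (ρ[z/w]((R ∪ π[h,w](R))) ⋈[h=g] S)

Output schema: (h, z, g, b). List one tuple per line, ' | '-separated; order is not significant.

Per-node cardinality:
  R → 5
  R → 5
  π[h,w](R) → 5
  (R ∪ π[h,w](R)) → 10
  ρ[z/w]((R ∪ π[h,w](R))) → 10
  S → 3
  (ρ[z/w]((R ∪ π[h,w](R))) ⋈[h=g] S) → 2

== RESULT ==
h | z | g | b
1 | p | 1 | 5
1 | p | 1 | 5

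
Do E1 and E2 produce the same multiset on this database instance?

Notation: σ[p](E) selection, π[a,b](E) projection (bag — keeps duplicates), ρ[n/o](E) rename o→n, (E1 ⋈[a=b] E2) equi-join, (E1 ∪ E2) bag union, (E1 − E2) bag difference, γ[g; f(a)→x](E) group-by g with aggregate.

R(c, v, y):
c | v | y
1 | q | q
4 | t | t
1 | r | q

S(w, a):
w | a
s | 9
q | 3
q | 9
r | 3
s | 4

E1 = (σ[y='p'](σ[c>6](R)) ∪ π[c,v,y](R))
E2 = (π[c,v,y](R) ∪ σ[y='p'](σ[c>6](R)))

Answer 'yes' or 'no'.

E1 subexpression sizes:
  R → 3
  σ[c>6](R) → 0
  σ[y='p'](σ[c>6](R)) → 0
  R → 3
  π[c,v,y](R) → 3
  (σ[y='p'](σ[c>6](R)) ∪ π[c,v,y](R)) → 3
E2 subexpression sizes:
  R → 3
  π[c,v,y](R) → 3
  R → 3
  σ[c>6](R) → 0
  σ[y='p'](σ[c>6](R)) → 0
  (π[c,v,y](R) ∪ σ[y='p'](σ[c>6](R))) → 3

E1 and E2 produce the same multiset:
c | v | y
1 | q | q
1 | r | q
4 | t | t

yes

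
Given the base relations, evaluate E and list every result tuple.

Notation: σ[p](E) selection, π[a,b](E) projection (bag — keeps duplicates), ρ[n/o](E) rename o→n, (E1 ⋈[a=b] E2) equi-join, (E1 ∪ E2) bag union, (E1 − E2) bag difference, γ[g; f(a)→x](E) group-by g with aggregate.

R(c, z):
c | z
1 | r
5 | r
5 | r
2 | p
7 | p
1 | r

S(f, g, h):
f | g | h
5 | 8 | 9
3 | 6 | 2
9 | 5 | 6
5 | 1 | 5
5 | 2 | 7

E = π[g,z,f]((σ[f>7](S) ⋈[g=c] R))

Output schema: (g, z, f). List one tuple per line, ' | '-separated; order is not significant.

Subexpression sizes:
  S → 5
  σ[f>7](S) → 1
  R → 6
  (σ[f>7](S) ⋈[g=c] R) → 2
  π[g,z,f]((σ[f>7](S) ⋈[g=c] R)) → 2

== RESULT ==
g | z | f
5 | r | 9
5 | r | 9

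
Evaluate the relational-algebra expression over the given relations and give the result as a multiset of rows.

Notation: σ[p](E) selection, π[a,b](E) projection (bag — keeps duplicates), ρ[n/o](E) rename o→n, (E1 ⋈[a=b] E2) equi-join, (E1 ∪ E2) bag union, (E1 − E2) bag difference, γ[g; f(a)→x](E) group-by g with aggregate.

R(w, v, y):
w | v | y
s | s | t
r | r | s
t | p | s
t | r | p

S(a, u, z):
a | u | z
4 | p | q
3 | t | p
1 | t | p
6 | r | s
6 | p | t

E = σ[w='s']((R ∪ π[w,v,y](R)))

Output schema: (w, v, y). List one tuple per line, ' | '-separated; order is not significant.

Per-node cardinality:
  R → 4
  R → 4
  π[w,v,y](R) → 4
  (R ∪ π[w,v,y](R)) → 8
  σ[w='s']((R ∪ π[w,v,y](R))) → 2

== RESULT ==
w | v | y
s | s | t
s | s | t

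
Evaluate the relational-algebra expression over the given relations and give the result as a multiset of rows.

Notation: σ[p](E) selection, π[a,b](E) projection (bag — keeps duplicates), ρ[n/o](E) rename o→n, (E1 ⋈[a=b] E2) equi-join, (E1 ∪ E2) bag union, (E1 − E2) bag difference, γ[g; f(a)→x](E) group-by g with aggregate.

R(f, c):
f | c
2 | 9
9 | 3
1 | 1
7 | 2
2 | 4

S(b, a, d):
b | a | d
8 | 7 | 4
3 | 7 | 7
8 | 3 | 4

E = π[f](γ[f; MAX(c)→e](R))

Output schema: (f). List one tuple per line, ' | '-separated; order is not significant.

Subexpression sizes:
  R → 5
  γ[f; MAX(c)→e](R) → 4
  π[f](γ[f; MAX(c)→e](R)) → 4

== RESULT ==
f
1
2
7
9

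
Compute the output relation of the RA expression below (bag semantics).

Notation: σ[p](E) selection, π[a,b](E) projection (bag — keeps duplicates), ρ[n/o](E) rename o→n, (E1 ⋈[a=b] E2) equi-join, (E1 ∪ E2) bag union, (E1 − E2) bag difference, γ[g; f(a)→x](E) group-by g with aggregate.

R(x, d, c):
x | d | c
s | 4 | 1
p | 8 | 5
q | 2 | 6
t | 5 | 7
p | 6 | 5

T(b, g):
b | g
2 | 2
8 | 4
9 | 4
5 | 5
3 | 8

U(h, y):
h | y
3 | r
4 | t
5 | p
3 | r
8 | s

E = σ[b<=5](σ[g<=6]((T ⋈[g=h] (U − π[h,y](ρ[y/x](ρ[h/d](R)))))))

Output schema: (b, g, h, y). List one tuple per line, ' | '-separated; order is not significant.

Stepwise |·|:
  T → 5
  U → 5
  R → 5
  ρ[h/d](R) → 5
  ρ[y/x](ρ[h/d](R)) → 5
  π[h,y](ρ[y/x](ρ[h/d](R))) → 5
  (U − π[h,y](ρ[y/x](ρ[h/d](R)))) → 5
  (T ⋈[g=h] (U − π[h,y](ρ[y/x](ρ[h/d](R))))) → 4
  σ[g<=6]((T ⋈[g=h] (U − π[h,y](ρ[y/x](ρ[h/d](R)))))) → 3
  σ[b<=5](σ[g<=6]((T ⋈[g=h] (U − π[h,y](ρ[y/x](ρ[h/d](R))))))) → 1

== RESULT ==
b | g | h | y
5 | 5 | 5 | p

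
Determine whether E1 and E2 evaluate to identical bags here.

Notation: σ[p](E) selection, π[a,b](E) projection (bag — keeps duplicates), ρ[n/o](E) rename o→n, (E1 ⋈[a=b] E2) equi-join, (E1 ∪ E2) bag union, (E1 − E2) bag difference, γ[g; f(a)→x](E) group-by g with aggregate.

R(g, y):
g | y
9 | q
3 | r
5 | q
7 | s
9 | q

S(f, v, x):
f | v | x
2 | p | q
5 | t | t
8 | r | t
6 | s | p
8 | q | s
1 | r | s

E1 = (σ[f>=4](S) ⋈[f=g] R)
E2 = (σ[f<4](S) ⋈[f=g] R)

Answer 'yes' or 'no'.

E1 row counts bottom-up:
  S → 6
  σ[f>=4](S) → 4
  R → 5
  (σ[f>=4](S) ⋈[f=g] R) → 1
E2 row counts bottom-up:
  S → 6
  σ[f<4](S) → 2
  R → 5
  (σ[f<4](S) ⋈[f=g] R) → 0

E1 result:
f | v | x | g | y
5 | t | t | 5 | q
E2 result:
f | v | x | g | y
(0 rows)
Witness: (5, 't', 't', 5, 'q') appears 1× in E1 but 0× in E2.

no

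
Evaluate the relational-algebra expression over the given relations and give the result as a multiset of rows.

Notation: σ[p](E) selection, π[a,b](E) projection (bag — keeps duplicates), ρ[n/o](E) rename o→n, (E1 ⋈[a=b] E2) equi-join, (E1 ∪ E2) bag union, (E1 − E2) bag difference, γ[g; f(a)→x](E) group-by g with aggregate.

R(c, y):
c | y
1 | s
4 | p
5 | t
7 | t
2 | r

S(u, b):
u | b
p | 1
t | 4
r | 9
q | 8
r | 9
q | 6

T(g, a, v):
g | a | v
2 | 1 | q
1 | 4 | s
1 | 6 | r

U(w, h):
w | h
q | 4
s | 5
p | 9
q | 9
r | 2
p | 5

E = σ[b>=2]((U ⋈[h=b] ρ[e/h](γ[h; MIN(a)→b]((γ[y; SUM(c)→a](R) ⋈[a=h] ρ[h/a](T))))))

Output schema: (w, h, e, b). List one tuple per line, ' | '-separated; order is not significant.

Stepwise |·|:
  U → 6
  R → 5
  γ[y; SUM(c)→a](R) → 4
  T → 3
  ρ[h/a](T) → 3
  (γ[y; SUM(c)→a](R) ⋈[a=h] ρ[h/a](T)) → 2
  γ[h; MIN(a)→b]((γ[y; SUM(c)→a](R) ⋈[a=h] ρ[h/a](T))) → 2
  ρ[e/h](γ[h; MIN(a)→b]((γ[y; SUM(c)→a](R) ⋈[a=h] ρ[h/a](T)))) → 2
  (U ⋈[h=b] ρ[e/h](γ[h; MIN(a)→b]((γ[y; SUM(c)→a](R) ⋈[a=h] ρ[h/a](T))))) → 1
  σ[b>=2]((U ⋈[h=b] ρ[e/h](γ[h; MIN(a)→b]((γ[y; SUM(c)→a](R) ⋈[a=h] ρ[h/a](T)))))) → 1

== RESULT ==
w | h | e | b
q | 4 | 4 | 4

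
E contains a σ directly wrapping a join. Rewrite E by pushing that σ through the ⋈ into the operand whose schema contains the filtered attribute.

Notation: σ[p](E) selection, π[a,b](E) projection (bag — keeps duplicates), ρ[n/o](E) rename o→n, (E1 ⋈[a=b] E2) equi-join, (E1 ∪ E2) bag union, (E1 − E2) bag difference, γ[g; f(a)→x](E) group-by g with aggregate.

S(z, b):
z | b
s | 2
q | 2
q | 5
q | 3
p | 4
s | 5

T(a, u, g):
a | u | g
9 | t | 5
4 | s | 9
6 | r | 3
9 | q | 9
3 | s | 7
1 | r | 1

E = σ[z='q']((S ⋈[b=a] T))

σ filters on z, owned by the left side.
E' = (σ[z='q'](S) ⋈[b=a] T)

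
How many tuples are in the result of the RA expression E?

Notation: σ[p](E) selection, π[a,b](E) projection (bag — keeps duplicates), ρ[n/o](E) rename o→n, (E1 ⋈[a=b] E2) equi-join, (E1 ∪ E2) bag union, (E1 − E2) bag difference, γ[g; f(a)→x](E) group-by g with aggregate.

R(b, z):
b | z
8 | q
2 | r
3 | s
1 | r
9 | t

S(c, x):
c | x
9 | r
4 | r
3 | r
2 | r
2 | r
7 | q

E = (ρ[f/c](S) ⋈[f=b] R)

Subexpression sizes:
  S → 6
  ρ[f/c](S) → 6
  R → 5
  (ρ[f/c](S) ⋈[f=b] R) → 4

|E| = 4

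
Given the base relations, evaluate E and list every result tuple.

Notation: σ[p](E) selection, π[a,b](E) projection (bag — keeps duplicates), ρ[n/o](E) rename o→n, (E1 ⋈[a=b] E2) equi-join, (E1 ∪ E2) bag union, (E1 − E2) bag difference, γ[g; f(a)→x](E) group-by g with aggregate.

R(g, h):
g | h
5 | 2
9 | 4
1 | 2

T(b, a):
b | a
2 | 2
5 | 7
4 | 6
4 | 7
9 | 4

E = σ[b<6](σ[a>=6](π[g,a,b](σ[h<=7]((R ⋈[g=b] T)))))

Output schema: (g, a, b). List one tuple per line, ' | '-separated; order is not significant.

Subexpression sizes:
  R → 3
  T → 5
  (R ⋈[g=b] T) → 2
  σ[h<=7]((R ⋈[g=b] T)) → 2
  π[g,a,b](σ[h<=7]((R ⋈[g=b] T))) → 2
  σ[a>=6](π[g,a,b](σ[h<=7]((R ⋈[g=b] T)))) → 1
  σ[b<6](σ[a>=6](π[g,a,b](σ[h<=7]((R ⋈[g=b] T))))) → 1

== RESULT ==
g | a | b
5 | 7 | 5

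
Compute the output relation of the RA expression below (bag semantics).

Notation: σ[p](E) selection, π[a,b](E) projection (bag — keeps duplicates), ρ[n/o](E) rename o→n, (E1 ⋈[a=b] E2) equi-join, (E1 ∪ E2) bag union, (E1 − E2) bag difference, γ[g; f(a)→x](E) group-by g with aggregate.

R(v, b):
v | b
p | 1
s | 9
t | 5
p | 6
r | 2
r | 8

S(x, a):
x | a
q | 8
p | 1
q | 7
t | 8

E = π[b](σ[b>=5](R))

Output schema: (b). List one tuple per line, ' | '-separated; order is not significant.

Row counts bottom-up:
  R → 6
  σ[b>=5](R) → 4
  π[b](σ[b>=5](R)) → 4

== RESULT ==
b
5
6
8
9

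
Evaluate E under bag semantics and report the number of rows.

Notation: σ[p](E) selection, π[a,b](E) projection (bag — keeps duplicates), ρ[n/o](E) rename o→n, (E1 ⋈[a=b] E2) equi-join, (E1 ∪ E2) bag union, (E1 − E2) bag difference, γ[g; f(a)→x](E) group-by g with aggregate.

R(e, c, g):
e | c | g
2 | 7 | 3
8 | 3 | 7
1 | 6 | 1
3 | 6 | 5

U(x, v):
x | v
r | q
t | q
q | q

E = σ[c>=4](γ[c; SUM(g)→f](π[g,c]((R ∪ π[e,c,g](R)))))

Subexpression sizes:
  R → 4
  R → 4
  π[e,c,g](R) → 4
  (R ∪ π[e,c,g](R)) → 8
  π[g,c]((R ∪ π[e,c,g](R))) → 8
  γ[c; SUM(g)→f](π[g,c]((R ∪ π[e,c,g](R)))) → 3
  σ[c>=4](γ[c; SUM(g)→f](π[g,c]((R ∪ π[e,c,g](R))))) → 2

|E| = 2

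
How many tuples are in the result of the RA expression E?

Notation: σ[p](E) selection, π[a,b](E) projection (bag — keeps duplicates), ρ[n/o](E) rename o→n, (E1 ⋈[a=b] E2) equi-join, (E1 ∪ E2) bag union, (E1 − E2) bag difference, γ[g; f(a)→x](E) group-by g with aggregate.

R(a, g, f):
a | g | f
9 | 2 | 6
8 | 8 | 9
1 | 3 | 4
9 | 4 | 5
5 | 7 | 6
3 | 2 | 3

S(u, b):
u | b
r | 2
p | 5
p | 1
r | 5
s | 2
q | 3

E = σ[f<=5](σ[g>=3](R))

Per-node cardinality:
  R → 6
  σ[g>=3](R) → 4
  σ[f<=5](σ[g>=3](R)) → 2

|E| = 2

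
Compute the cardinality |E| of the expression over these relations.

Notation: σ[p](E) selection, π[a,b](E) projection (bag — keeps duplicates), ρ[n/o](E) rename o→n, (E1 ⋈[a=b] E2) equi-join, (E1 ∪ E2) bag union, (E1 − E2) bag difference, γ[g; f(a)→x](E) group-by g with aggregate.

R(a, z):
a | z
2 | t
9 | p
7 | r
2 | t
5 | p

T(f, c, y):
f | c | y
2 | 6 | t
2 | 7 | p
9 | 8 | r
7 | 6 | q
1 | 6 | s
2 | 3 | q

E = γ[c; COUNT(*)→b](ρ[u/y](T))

Row counts bottom-up:
  T → 6
  ρ[u/y](T) → 6
  γ[c; COUNT(*)→b](ρ[u/y](T)) → 4

|E| = 4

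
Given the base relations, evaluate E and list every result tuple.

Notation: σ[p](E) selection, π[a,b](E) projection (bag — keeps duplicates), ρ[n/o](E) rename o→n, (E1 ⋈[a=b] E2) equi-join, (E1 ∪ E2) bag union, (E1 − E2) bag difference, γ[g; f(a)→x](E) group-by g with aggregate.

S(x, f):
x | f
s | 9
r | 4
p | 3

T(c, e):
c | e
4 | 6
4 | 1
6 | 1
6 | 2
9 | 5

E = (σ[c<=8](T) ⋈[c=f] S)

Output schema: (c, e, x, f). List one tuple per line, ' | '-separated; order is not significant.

Row counts bottom-up:
  T → 5
  σ[c<=8](T) → 4
  S → 3
  (σ[c<=8](T) ⋈[c=f] S) → 2

== RESULT ==
c | e | x | f
4 | 1 | r | 4
4 | 6 | r | 4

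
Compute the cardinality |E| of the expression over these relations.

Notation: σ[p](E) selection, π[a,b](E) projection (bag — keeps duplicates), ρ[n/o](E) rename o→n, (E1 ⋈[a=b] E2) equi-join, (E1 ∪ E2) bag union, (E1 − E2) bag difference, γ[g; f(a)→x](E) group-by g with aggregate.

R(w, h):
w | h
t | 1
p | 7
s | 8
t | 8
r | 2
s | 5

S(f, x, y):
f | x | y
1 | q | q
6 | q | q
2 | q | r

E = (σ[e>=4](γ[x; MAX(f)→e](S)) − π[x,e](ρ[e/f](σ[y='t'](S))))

Per-node cardinality:
  S → 3
  γ[x; MAX(f)→e](S) → 1
  σ[e>=4](γ[x; MAX(f)→e](S)) → 1
  S → 3
  σ[y='t'](S) → 0
  ρ[e/f](σ[y='t'](S)) → 0
  π[x,e](ρ[e/f](σ[y='t'](S))) → 0
  (σ[e>=4](γ[x; MAX(f)→e](S)) − π[x,e](ρ[e/f](σ[y='t'](S)))) → 1

|E| = 1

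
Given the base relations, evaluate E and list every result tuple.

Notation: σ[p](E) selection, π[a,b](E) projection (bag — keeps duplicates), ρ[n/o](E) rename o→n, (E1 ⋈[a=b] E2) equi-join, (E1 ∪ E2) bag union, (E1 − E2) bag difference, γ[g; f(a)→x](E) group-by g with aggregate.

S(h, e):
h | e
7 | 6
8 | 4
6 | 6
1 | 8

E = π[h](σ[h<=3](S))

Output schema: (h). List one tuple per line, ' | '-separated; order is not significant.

Stepwise |·|:
  S → 4
  σ[h<=3](S) → 1
  π[h](σ[h<=3](S)) → 1

== RESULT ==
h
1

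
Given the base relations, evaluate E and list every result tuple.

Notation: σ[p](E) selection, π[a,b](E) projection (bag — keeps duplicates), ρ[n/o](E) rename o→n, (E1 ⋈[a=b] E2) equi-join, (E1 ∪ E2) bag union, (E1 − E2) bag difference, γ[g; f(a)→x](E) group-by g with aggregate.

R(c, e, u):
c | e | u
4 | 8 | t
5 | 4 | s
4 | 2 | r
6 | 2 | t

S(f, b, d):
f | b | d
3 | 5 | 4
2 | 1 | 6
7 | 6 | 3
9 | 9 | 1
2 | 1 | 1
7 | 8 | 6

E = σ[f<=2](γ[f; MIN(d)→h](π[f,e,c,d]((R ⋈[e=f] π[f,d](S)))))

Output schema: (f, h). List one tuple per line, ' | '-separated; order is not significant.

Row counts bottom-up:
  R → 4
  S → 6
  π[f,d](S) → 6
  (R ⋈[e=f] π[f,d](S)) → 4
  π[f,e,c,d]((R ⋈[e=f] π[f,d](S))) → 4
  γ[f; MIN(d)→h](π[f,e,c,d]((R ⋈[e=f] π[f,d](S)))) → 1
  σ[f<=2](γ[f; MIN(d)→h](π[f,e,c,d]((R ⋈[e=f] π[f,d](S))))) → 1

== RESULT ==
f | h
2 | 1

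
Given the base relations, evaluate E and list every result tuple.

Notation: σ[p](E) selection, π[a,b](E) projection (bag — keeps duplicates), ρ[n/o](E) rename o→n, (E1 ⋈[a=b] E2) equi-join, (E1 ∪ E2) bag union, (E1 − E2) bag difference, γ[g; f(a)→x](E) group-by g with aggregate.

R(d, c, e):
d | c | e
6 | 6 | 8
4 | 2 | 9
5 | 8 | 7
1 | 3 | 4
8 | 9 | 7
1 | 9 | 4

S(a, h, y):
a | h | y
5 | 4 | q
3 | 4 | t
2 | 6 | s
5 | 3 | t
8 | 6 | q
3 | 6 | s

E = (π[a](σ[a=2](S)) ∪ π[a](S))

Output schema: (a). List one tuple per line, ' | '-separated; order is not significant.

Row counts bottom-up:
  S → 6
  σ[a=2](S) → 1
  π[a](σ[a=2](S)) → 1
  S → 6
  π[a](S) → 6
  (π[a](σ[a=2](S)) ∪ π[a](S)) → 7

== RESULT ==
a
2
2
3
3
5
5
8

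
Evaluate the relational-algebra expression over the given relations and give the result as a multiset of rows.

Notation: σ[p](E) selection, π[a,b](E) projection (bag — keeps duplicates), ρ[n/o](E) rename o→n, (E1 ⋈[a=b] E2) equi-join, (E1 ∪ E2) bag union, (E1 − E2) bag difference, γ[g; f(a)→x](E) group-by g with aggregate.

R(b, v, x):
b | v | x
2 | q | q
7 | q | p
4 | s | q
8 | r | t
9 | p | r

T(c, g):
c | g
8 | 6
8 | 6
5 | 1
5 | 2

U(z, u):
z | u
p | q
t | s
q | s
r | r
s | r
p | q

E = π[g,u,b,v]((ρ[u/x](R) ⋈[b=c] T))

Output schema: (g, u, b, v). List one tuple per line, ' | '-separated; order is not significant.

Subexpression sizes:
  R → 5
  ρ[u/x](R) → 5
  T → 4
  (ρ[u/x](R) ⋈[b=c] T) → 2
  π[g,u,b,v]((ρ[u/x](R) ⋈[b=c] T)) → 2

== RESULT ==
g | u | b | v
6 | t | 8 | r
6 | t | 8 | r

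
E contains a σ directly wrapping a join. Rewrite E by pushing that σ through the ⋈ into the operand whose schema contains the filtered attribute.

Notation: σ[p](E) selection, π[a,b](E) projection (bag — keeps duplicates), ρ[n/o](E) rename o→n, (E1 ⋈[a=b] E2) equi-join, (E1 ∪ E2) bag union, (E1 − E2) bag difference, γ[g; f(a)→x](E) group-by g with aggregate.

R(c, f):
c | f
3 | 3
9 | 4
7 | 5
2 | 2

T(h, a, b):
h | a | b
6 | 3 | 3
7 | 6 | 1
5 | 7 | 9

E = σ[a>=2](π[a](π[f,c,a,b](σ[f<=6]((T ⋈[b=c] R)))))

σ filters on f, owned by the right side.
E' = σ[a>=2](π[a](π[f,c,a,b]((T ⋈[b=c] σ[f<=6](R)))))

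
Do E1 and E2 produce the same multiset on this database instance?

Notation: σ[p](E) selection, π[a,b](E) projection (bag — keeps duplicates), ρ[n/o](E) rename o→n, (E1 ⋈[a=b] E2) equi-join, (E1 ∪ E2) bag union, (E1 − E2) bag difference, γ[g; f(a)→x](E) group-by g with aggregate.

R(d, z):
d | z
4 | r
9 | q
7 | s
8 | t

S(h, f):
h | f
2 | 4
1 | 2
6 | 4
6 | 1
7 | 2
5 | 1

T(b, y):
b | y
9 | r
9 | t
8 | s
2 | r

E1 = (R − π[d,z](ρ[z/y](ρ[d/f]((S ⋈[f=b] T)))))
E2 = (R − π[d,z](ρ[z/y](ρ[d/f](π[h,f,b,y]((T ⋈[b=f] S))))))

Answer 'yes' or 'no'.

E1 subexpression sizes:
  R → 4
  S → 6
  T → 4
  (S ⋈[f=b] T) → 2
  ρ[d/f]((S ⋈[f=b] T)) → 2
  ρ[z/y](ρ[d/f]((S ⋈[f=b] T))) → 2
  π[d,z](ρ[z/y](ρ[d/f]((S ⋈[f=b] T)))) → 2
  (R − π[d,z](ρ[z/y](ρ[d/f]((S ⋈[f=b] T))))) → 4
E2 subexpression sizes:
  R → 4
  T → 4
  S → 6
  (T ⋈[b=f] S) → 2
  π[h,f,b,y]((T ⋈[b=f] S)) → 2
  ρ[d/f](π[h,f,b,y]((T ⋈[b=f] S))) → 2
  ρ[z/y](ρ[d/f](π[h,f,b,y]((T ⋈[b=f] S)))) → 2
  π[d,z](ρ[z/y](ρ[d/f](π[h,f,b,y]((T ⋈[b=f] S))))) → 2
  (R − π[d,z](ρ[z/y](ρ[d/f](π[h,f,b,y]((T ⋈[b=f] S)))))) → 4

E1 and E2 produce the same multiset:
d | z
4 | r
7 | s
8 | t
9 | q

yes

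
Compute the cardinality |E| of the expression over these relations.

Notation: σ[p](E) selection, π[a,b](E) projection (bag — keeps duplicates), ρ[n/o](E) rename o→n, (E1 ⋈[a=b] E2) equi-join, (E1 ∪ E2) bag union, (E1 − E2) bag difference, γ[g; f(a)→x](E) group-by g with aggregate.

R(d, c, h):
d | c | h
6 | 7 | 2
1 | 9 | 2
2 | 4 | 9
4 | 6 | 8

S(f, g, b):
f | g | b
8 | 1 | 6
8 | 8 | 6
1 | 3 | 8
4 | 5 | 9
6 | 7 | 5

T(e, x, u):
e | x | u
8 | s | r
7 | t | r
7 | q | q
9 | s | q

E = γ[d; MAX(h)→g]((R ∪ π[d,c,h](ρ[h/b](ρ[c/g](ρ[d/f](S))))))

Subexpression sizes:
  R → 4
  S → 5
  ρ[d/f](S) → 5
  ρ[c/g](ρ[d/f](S)) → 5
  ρ[h/b](ρ[c/g](ρ[d/f](S))) → 5
  π[d,c,h](ρ[h/b](ρ[c/g](ρ[d/f](S)))) → 5
  (R ∪ π[d,c,h](ρ[h/b](ρ[c/g](ρ[d/f](S))))) → 9
  γ[d; MAX(h)→g]((R ∪ π[d,c,h](ρ[h/b](ρ[c/g](ρ[d/f](S)))))) → 5

|E| = 5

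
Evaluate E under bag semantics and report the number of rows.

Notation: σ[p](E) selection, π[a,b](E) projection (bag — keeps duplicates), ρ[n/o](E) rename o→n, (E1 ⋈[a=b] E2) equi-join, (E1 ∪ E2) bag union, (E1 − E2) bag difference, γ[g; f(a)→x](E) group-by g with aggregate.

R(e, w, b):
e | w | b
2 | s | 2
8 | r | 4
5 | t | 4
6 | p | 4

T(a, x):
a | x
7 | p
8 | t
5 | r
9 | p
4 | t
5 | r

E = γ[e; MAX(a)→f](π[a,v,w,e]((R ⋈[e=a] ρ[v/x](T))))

Subexpression sizes:
  R → 4
  T → 6
  ρ[v/x](T) → 6
  (R ⋈[e=a] ρ[v/x](T)) → 3
  π[a,v,w,e]((R ⋈[e=a] ρ[v/x](T))) → 3
  γ[e; MAX(a)→f](π[a,v,w,e]((R ⋈[e=a] ρ[v/x](T)))) → 2

|E| = 2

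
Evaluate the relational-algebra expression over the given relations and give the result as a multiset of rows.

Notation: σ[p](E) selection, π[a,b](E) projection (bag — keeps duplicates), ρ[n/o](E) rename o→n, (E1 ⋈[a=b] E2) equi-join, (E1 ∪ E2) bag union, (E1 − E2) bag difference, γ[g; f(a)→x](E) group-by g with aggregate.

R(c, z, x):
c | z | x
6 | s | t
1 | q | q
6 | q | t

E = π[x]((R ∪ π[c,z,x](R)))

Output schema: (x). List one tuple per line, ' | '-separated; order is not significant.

Stepwise |·|:
  R → 3
  R → 3
  π[c,z,x](R) → 3
  (R ∪ π[c,z,x](R)) → 6
  π[x]((R ∪ π[c,z,x](R))) → 6

== RESULT ==
x
q
q
t
t
t
t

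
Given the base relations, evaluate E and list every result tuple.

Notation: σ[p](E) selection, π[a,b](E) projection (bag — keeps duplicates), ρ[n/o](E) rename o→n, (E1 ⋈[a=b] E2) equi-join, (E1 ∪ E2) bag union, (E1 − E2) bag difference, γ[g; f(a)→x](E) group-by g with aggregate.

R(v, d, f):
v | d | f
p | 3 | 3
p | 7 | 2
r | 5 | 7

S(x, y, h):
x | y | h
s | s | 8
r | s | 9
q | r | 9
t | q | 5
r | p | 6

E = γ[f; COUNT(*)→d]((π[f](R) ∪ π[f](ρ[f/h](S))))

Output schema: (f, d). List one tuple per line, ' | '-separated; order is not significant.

Stepwise |·|:
  R → 3
  π[f](R) → 3
  S → 5
  ρ[f/h](S) → 5
  π[f](ρ[f/h](S)) → 5
  (π[f](R) ∪ π[f](ρ[f/h](S))) → 8
  γ[f; COUNT(*)→d]((π[f](R) ∪ π[f](ρ[f/h](S)))) → 7

== RESULT ==
f | d
2 | 1
3 | 1
5 | 1
6 | 1
7 | 1
8 | 1
9 | 2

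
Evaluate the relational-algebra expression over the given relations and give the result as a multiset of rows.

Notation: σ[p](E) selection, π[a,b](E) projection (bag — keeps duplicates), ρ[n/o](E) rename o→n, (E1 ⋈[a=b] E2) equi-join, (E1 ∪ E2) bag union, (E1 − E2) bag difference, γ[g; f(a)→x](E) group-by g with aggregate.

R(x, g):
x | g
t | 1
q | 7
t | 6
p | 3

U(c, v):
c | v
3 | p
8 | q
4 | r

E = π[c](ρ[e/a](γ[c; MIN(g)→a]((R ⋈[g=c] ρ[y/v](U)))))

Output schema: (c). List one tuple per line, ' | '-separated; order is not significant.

Subexpression sizes:
  R → 4
  U → 3
  ρ[y/v](U) → 3
  (R ⋈[g=c] ρ[y/v](U)) → 1
  γ[c; MIN(g)→a]((R ⋈[g=c] ρ[y/v](U))) → 1
  ρ[e/a](γ[c; MIN(g)→a]((R ⋈[g=c] ρ[y/v](U)))) → 1
  π[c](ρ[e/a](γ[c; MIN(g)→a]((R ⋈[g=c] ρ[y/v](U))))) → 1

== RESULT ==
c
3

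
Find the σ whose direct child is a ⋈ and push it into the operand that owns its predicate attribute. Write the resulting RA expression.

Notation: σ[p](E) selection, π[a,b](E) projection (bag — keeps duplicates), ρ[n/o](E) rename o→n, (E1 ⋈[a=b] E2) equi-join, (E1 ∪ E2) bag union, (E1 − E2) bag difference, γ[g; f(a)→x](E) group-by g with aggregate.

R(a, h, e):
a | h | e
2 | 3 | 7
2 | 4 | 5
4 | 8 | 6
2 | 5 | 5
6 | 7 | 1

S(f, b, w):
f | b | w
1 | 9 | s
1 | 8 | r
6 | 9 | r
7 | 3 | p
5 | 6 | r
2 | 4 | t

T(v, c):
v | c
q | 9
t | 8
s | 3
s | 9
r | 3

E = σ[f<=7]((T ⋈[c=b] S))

σ filters on f, owned by the right side.
E' = (T ⋈[c=b] σ[f<=7](S))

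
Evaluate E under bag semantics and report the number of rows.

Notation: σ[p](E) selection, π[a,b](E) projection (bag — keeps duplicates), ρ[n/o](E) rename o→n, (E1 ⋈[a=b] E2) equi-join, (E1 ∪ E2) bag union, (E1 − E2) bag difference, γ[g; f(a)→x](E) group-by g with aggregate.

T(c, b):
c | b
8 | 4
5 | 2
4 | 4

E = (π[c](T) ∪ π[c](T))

Subexpression sizes:
  T → 3
  π[c](T) → 3
  T → 3
  π[c](T) → 3
  (π[c](T) ∪ π[c](T)) → 6

|E| = 6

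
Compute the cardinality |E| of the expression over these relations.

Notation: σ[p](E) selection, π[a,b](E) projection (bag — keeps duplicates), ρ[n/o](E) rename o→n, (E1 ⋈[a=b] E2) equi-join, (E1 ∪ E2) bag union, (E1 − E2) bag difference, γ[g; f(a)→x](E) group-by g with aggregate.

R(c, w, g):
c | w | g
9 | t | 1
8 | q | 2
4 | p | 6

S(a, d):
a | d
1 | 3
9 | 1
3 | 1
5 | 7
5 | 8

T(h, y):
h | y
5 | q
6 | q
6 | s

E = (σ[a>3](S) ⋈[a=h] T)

Row counts bottom-up:
  S → 5
  σ[a>3](S) → 3
  T → 3
  (σ[a>3](S) ⋈[a=h] T) → 2

|E| = 2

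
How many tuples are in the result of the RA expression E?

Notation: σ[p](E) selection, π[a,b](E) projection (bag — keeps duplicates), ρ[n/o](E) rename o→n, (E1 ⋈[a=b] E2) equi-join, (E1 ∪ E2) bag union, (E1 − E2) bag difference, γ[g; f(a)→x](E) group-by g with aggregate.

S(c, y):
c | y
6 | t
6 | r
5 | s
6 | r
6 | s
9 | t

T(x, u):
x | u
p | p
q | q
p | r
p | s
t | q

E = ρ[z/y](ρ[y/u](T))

Per-node cardinality:
  T → 5
  ρ[y/u](T) → 5
  ρ[z/y](ρ[y/u](T)) → 5

|E| = 5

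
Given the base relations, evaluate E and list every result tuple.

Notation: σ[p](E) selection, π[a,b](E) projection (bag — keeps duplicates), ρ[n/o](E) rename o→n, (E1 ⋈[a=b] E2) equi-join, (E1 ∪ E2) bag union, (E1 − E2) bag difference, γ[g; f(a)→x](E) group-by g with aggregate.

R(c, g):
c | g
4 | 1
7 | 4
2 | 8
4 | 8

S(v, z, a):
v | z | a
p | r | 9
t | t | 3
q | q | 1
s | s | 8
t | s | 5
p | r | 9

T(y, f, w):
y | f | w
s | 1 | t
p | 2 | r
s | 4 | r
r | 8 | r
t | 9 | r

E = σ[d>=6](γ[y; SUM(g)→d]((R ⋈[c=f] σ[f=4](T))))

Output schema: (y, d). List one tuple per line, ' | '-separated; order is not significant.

Stepwise |·|:
  R → 4
  T → 5
  σ[f=4](T) → 1
  (R ⋈[c=f] σ[f=4](T)) → 2
  γ[y; SUM(g)→d]((R ⋈[c=f] σ[f=4](T))) → 1
  σ[d>=6](γ[y; SUM(g)→d]((R ⋈[c=f] σ[f=4](T)))) → 1

== RESULT ==
y | d
s | 9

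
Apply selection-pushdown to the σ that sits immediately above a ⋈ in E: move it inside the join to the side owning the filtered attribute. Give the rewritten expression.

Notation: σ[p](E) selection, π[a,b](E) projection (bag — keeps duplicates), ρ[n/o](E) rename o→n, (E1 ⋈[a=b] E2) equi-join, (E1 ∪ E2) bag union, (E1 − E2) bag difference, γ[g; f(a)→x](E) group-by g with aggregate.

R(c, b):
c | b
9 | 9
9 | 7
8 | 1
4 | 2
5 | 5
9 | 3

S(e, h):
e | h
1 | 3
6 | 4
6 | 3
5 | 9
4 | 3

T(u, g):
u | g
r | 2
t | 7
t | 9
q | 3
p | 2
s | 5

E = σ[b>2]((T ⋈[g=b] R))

σ filters on b, owned by the right side.
E' = (T ⋈[g=b] σ[b>2](R))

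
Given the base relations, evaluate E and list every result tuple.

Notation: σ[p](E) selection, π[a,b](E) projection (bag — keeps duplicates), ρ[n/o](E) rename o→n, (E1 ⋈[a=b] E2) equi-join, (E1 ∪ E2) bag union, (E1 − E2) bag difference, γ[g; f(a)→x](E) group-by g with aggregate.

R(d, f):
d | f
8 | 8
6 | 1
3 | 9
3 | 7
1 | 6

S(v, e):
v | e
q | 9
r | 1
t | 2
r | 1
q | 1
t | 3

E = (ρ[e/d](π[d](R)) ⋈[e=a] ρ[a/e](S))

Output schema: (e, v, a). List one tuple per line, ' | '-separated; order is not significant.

Row counts bottom-up:
  R → 5
  π[d](R) → 5
  ρ[e/d](π[d](R)) → 5
  S → 6
  ρ[a/e](S) → 6
  (ρ[e/d](π[d](R)) ⋈[e=a] ρ[a/e](S)) → 5

== RESULT ==
e | v | a
1 | q | 1
1 | r | 1
1 | r | 1
3 | t | 3
3 | t | 3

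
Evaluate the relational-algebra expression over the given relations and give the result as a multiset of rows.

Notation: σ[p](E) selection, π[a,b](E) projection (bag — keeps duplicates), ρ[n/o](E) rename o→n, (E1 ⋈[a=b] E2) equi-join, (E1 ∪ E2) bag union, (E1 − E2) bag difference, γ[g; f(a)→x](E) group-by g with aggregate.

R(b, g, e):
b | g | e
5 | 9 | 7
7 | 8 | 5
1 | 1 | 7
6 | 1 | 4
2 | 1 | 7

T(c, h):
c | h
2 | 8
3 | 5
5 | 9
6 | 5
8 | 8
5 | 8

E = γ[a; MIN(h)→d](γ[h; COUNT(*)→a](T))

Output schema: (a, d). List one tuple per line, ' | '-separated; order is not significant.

Per-node cardinality:
  T → 6
  γ[h; COUNT(*)→a](T) → 3
  γ[a; MIN(h)→d](γ[h; COUNT(*)→a](T)) → 3

== RESULT ==
a | d
1 | 9
2 | 5
3 | 8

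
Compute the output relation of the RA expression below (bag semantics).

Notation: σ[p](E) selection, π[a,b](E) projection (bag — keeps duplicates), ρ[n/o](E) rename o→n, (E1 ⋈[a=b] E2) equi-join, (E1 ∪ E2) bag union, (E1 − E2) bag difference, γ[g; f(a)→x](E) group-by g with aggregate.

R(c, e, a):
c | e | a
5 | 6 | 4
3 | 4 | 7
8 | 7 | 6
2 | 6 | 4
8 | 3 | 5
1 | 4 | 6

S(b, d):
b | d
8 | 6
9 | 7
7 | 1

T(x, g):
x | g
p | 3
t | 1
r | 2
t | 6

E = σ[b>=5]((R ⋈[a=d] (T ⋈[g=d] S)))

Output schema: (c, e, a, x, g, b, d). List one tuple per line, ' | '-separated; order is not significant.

Subexpression sizes:
  R → 6
  T → 4
  S → 3
  (T ⋈[g=d] S) → 2
  (R ⋈[a=d] (T ⋈[g=d] S)) → 2
  σ[b>=5]((R ⋈[a=d] (T ⋈[g=d] S))) → 2

== RESULT ==
c | e | a | x | g | b | d
1 | 4 | 6 | t | 6 | 8 | 6
8 | 7 | 6 | t | 6 | 8 | 6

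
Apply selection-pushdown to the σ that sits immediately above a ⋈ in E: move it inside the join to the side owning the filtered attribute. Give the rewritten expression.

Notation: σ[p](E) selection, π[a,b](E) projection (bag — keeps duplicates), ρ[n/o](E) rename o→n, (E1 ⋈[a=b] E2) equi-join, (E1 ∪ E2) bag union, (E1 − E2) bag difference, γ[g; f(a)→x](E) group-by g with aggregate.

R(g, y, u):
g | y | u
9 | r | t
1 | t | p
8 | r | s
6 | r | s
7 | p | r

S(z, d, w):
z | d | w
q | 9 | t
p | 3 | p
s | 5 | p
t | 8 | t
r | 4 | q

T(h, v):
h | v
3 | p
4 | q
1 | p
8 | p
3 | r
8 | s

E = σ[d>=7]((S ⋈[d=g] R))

σ filters on d, owned by the left side.
E' = (σ[d>=7](S) ⋈[d=g] R)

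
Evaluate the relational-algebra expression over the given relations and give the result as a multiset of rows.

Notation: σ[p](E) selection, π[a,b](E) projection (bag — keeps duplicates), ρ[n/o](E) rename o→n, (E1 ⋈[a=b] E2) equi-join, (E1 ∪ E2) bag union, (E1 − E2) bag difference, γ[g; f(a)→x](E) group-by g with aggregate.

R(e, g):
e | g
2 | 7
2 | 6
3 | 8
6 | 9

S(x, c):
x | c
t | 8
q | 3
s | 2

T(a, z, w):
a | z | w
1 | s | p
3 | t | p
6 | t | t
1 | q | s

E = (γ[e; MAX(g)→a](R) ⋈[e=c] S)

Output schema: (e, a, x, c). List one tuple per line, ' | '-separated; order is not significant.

Per-node cardinality:
  R → 4
  γ[e; MAX(g)→a](R) → 3
  S → 3
  (γ[e; MAX(g)→a](R) ⋈[e=c] S) → 2

== RESULT ==
e | a | x | c
2 | 7 | s | 2
3 | 8 | q | 3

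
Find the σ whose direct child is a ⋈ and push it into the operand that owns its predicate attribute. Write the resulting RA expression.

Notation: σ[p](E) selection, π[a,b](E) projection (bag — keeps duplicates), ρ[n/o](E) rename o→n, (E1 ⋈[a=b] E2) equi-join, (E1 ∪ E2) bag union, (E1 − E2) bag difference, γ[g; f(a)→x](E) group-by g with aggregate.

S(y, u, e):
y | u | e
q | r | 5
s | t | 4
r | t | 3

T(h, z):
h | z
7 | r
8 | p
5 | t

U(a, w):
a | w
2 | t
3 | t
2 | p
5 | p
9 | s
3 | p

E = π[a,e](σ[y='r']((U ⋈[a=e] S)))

σ filters on y, owned by the right side.
E' = π[a,e]((U ⋈[a=e] σ[y='r'](S)))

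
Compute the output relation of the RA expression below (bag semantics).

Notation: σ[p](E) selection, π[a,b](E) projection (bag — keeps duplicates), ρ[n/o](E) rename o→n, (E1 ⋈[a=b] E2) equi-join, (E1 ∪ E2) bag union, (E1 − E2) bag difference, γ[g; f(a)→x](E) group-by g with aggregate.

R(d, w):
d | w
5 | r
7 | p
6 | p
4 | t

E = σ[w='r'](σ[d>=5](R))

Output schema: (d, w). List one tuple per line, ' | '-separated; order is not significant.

Subexpression sizes:
  R → 4
  σ[d>=5](R) → 3
  σ[w='r'](σ[d>=5](R)) → 1

== RESULT ==
d | w
5 | r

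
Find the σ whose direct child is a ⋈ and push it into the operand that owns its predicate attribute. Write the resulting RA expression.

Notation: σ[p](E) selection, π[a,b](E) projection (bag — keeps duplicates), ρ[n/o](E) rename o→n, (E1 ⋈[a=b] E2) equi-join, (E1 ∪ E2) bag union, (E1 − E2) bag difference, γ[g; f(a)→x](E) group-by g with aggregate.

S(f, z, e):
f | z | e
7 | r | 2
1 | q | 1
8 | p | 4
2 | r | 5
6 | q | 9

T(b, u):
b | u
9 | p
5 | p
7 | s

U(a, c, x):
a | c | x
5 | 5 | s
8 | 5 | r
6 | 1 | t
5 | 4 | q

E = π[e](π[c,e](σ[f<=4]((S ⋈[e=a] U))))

σ filters on f, owned by the left side.
E' = π[e](π[c,e]((σ[f<=4](S) ⋈[e=a] U)))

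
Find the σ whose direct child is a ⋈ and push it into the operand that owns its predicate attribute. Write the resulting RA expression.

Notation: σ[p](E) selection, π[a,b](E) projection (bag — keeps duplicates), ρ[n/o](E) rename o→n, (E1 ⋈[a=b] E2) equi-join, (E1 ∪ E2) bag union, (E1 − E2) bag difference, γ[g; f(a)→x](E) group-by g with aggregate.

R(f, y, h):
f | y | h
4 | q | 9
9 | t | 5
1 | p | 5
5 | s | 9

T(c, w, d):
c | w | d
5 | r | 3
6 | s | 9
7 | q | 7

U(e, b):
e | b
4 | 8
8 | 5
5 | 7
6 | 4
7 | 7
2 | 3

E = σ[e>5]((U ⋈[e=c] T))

σ filters on e, owned by the left side.
E' = (σ[e>5](U) ⋈[e=c] T)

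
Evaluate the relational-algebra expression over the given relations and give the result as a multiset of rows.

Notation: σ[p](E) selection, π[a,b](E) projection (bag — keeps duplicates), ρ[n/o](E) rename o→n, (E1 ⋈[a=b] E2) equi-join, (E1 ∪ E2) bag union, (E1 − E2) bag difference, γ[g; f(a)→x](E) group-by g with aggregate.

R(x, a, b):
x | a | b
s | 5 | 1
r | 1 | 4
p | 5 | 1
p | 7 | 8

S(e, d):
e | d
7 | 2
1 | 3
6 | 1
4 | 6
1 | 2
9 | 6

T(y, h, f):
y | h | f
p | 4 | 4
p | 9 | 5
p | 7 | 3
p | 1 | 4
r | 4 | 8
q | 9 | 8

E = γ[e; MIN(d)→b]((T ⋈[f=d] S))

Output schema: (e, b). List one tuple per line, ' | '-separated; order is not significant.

Per-node cardinality:
  T → 6
  S → 6
  (T ⋈[f=d] S) → 1
  γ[e; MIN(d)→b]((T ⋈[f=d] S)) → 1

== RESULT ==
e | b
1 | 3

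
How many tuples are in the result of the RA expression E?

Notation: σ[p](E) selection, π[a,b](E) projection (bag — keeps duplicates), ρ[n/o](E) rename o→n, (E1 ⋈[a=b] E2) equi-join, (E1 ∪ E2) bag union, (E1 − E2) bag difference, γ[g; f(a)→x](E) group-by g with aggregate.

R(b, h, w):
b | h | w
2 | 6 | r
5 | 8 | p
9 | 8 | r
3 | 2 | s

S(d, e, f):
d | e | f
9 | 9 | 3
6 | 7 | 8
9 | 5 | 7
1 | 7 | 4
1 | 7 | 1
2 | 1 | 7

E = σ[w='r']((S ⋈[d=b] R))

Row counts bottom-up:
  S → 6
  R → 4
  (S ⋈[d=b] R) → 3
  σ[w='r']((S ⋈[d=b] R)) → 3

|E| = 3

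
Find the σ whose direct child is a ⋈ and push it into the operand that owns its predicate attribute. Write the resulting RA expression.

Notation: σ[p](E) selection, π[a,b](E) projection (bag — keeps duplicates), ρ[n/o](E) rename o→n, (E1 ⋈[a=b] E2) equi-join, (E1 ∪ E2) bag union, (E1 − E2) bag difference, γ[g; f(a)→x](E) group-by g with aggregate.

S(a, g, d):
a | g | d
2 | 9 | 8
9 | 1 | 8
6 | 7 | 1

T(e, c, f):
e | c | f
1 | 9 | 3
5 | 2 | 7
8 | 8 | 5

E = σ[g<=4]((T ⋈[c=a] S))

σ filters on g, owned by the right side.
E' = (T ⋈[c=a] σ[g<=4](S))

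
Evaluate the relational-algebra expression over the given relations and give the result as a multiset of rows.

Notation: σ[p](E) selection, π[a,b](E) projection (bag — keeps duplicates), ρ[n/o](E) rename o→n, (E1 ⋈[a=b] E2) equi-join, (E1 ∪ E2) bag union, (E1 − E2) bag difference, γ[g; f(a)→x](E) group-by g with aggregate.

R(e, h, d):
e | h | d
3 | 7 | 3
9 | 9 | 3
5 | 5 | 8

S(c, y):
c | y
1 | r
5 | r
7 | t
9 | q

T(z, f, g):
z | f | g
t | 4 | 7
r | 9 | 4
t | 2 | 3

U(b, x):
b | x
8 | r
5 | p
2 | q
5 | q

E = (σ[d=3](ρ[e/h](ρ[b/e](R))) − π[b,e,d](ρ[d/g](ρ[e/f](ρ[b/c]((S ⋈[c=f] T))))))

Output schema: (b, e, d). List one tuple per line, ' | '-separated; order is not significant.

Stepwise |·|:
  R → 3
  ρ[b/e](R) → 3
  ρ[e/h](ρ[b/e](R)) → 3
  σ[d=3](ρ[e/h](ρ[b/e](R))) → 2
  S → 4
  T → 3
  (S ⋈[c=f] T) → 1
  ρ[b/c]((S ⋈[c=f] T)) → 1
  ρ[e/f](ρ[b/c]((S ⋈[c=f] T))) → 1
  ρ[d/g](ρ[e/f](ρ[b/c]((S ⋈[c=f] T)))) → 1
  π[b,e,d](ρ[d/g](ρ[e/f](ρ[b/c]((S ⋈[c=f] T))))) → 1
  (σ[d=3](ρ[e/h](ρ[b/e](R))) − π[b,e,d](ρ[d/g](ρ[e/f](ρ[b/c]((S ⋈[c=f] T)))))) → 2

== RESULT ==
b | e | d
3 | 7 | 3
9 | 9 | 3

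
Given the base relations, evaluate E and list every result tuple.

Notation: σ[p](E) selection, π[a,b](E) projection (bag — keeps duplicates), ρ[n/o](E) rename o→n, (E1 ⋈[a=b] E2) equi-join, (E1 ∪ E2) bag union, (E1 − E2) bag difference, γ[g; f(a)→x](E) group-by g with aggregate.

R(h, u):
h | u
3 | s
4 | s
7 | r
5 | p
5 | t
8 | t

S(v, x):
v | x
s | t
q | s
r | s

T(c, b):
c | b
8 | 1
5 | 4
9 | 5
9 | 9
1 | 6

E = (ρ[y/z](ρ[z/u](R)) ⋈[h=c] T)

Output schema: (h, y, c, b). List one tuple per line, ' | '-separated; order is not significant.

Row counts bottom-up:
  R → 6
  ρ[z/u](R) → 6
  ρ[y/z](ρ[z/u](R)) → 6
  T → 5
  (ρ[y/z](ρ[z/u](R)) ⋈[h=c] T) → 3

== RESULT ==
h | y | c | b
5 | p | 5 | 4
5 | t | 5 | 4
8 | t | 8 | 1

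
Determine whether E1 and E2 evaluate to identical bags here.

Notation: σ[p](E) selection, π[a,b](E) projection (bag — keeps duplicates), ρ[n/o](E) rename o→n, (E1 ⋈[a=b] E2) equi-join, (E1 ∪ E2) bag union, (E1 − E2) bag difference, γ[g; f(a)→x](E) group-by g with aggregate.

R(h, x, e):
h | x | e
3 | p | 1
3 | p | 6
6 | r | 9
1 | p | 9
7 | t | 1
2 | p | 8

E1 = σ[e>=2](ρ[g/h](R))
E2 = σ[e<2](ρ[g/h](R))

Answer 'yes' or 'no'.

E1 row counts bottom-up:
  R → 6
  ρ[g/h](R) → 6
  σ[e>=2](ρ[g/h](R)) → 4
E2 row counts bottom-up:
  R → 6
  ρ[g/h](R) → 6
  σ[e<2](ρ[g/h](R)) → 2

E1 result:
g | x | e
1 | p | 9
2 | p | 8
3 | p | 6
6 | r | 9
E2 result:
g | x | e
3 | p | 1
7 | t | 1
Witness: (1, 'p', 9) appears 1× in E1 but 0× in E2.

no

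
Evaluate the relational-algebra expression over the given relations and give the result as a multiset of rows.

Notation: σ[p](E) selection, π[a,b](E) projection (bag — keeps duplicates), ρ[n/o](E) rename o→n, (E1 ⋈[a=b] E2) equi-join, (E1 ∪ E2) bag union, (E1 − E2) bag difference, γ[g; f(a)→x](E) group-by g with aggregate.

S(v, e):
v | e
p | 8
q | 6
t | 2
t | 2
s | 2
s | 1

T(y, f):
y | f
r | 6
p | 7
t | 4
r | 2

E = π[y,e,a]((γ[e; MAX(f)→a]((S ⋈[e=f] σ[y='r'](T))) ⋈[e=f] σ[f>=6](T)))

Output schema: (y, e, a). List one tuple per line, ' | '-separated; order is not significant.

Stepwise |·|:
  S → 6
  T → 4
  σ[y='r'](T) → 2
  (S ⋈[e=f] σ[y='r'](T)) → 4
  γ[e; MAX(f)→a]((S ⋈[e=f] σ[y='r'](T))) → 2
  T → 4
  σ[f>=6](T) → 2
  (γ[e; MAX(f)→a]((S ⋈[e=f] σ[y='r'](T))) ⋈[e=f] σ[f>=6](T)) → 1
  π[y,e,a]((γ[e; MAX(f)→a]((S ⋈[e=f] σ[y='r'](T))) ⋈[e=f] σ[f>=6](T))) → 1

== RESULT ==
y | e | a
r | 6 | 6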